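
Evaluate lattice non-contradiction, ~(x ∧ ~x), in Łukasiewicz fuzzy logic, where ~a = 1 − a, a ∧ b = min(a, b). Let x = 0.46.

0.54

~x = 1 − 0.46 = 0.54
x ∧ ~x = min(0.46, 0.54) = 0.46
~(x ∧ ~x) = 1 − 0.46 = 0.54
(The value 0.54 < 1 shows this instance is not satisfied; not a Ł∞-tautology — its value is 1 − min(a, 1−a).)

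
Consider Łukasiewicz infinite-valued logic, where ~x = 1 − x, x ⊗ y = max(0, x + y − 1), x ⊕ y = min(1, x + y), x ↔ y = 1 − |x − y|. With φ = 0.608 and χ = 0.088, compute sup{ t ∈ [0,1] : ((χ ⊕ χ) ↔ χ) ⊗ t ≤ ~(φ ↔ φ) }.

0.088

χ ⊕ χ = min(1, 0.088 + 0.088) = min(1, 0.176) = 0.176
(χ ⊕ χ) ↔ χ = 1 − |0.176 − 0.088| = 1 − 0.088 = 0.912
So the left factor is (χ ⊕ χ) ↔ χ = 0.912.
φ ↔ φ = 1 − |0.608 − 0.608| = 1 − 0.000 = 1.000
~(φ ↔ φ) = 1 − 1.000 = 0.000
So the right-hand bound is ~(φ ↔ φ) = 0.000.
The residuum of the Łukasiewicz t-norm gives the supremum: min(1, 1 − 0.912 + 0.000).
1 − 0.912 + 0.000 = 0.088, so t = min(1, 0.088) = 0.088.
Check: 0.912 ⊗ 0.088 = max(0, 0.000) = 0.000 ≤ 0.000.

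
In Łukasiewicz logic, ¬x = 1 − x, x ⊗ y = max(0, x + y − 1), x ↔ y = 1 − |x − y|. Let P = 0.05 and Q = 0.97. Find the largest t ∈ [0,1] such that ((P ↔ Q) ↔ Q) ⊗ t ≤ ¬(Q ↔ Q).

P ↔ Q = 1 − |0.05 − 0.97| = 1 − 0.92 = 0.08
(P ↔ Q) ↔ Q = 1 − |0.08 − 0.97| = 1 − 0.89 = 0.11
So the left factor is (P ↔ Q) ↔ Q = 0.11.
Q ↔ Q = 1 − |0.97 − 0.97| = 1 − 0.00 = 1.00
¬(Q ↔ Q) = 1 − 1.00 = 0.00
So the right-hand bound is ¬(Q ↔ Q) = 0.00.
The residuum of the Łukasiewicz t-norm gives the supremum: min(1, 1 − 0.11 + 0.00).
1 − 0.11 + 0.00 = 0.89, so t = min(1, 0.89) = 0.89.
Check: 0.11 ⊗ 0.89 = max(0, 0.00) = 0.00 ≤ 0.00.

0.89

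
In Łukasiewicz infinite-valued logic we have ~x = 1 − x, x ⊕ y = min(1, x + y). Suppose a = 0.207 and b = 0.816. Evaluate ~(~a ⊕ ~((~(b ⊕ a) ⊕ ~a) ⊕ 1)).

~a = 1 − 0.207 = 0.793
b ⊕ a = min(1, 0.816 + 0.207) = min(1, 1.023) = 1.000
~(b ⊕ a) = 1 − 1.000 = 0.000
~(b ⊕ a) ⊕ ~a = min(1, 0.000 + 0.793) = min(1, 0.793) = 0.793
(~(b ⊕ a) ⊕ ~a) ⊕ 1 = min(1, 0.793 + 1.000) = min(1, 1.793) = 1.000
~((~(b ⊕ a) ⊕ ~a) ⊕ 1) = 1 − 1.000 = 0.000
~a ⊕ ~((~(b ⊕ a) ⊕ ~a) ⊕ 1) = min(1, 0.793 + 0.000) = min(1, 0.793) = 0.793
~(~a ⊕ ~((~(b ⊕ a) ⊕ ~a) ⊕ 1)) = 1 − 0.793 = 0.207

0.207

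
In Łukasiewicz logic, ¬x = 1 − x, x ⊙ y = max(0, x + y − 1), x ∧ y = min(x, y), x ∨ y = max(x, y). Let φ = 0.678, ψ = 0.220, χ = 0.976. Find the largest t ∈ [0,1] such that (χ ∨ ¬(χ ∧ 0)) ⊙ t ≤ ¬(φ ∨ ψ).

0.322

χ ∧ 0 = min(0.976, 0.000) = 0.000
¬(χ ∧ 0) = 1 − 0.000 = 1.000
χ ∨ ¬(χ ∧ 0) = max(0.976, 1.000) = 1.000
So the left factor is χ ∨ ¬(χ ∧ 0) = 1.000.
φ ∨ ψ = max(0.678, 0.220) = 0.678
¬(φ ∨ ψ) = 1 − 0.678 = 0.322
So the right-hand bound is ¬(φ ∨ ψ) = 0.322.
The residuum of the Łukasiewicz t-norm gives the supremum: min(1, 1 − 1.000 + 0.322).
1 − 1.000 + 0.322 = 0.322, so t = min(1, 0.322) = 0.322.
Check: 1.000 ⊙ 0.322 = max(0, 0.322) = 0.322 ≤ 0.322.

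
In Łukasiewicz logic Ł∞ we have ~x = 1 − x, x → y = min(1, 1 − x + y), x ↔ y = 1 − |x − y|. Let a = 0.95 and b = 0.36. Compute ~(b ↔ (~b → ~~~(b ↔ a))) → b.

0.77

~b = 1 − 0.36 = 0.64
b ↔ a = 1 − |0.36 − 0.95| = 1 − 0.59 = 0.41
~(b ↔ a) = 1 − 0.41 = 0.59
~~(b ↔ a) = 1 − 0.59 = 0.41
~~~(b ↔ a) = 1 − 0.41 = 0.59
~b → ~~~(b ↔ a) = min(1, 1 − 0.64 + 0.59) = min(1, 0.95) = 0.95
b ↔ (~b → ~~~(b ↔ a)) = 1 − |0.36 − 0.95| = 1 − 0.59 = 0.41
~(b ↔ (~b → ~~~(b ↔ a))) = 1 − 0.41 = 0.59
~(b ↔ (~b → ~~~(b ↔ a))) → b = min(1, 1 − 0.59 + 0.36) = min(1, 0.77) = 0.77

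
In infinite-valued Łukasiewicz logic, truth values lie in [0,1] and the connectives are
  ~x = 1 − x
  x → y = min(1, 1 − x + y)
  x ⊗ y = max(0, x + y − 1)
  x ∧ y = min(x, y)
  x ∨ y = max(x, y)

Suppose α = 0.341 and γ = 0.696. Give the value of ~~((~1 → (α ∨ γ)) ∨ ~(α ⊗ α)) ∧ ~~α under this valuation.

~1 = 1 − 1.000 = 0.000
α ∨ γ = max(0.341, 0.696) = 0.696
~1 → (α ∨ γ) = min(1, 1 − 0.000 + 0.696) = min(1, 1.696) = 1.000
α ⊗ α = max(0, 0.341 + 0.341 − 1) = max(0, -0.318) = 0.000
~(α ⊗ α) = 1 − 0.000 = 1.000
(~1 → (α ∨ γ)) ∨ ~(α ⊗ α) = max(1.000, 1.000) = 1.000
~((~1 → (α ∨ γ)) ∨ ~(α ⊗ α)) = 1 − 1.000 = 0.000
~~((~1 → (α ∨ γ)) ∨ ~(α ⊗ α)) = 1 − 0.000 = 1.000
~α = 1 − 0.341 = 0.659
~~α = 1 − 0.659 = 0.341
~~((~1 → (α ∨ γ)) ∨ ~(α ⊗ α)) ∧ ~~α = min(1.000, 0.341) = 0.341

0.341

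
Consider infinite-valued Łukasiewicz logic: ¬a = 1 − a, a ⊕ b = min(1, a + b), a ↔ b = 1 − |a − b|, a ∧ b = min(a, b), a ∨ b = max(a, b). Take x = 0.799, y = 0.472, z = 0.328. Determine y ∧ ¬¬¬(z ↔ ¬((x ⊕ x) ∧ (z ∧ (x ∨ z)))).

0.344

x ⊕ x = min(1, 0.799 + 0.799) = min(1, 1.598) = 1.000
x ∨ z = max(0.799, 0.328) = 0.799
z ∧ (x ∨ z) = min(0.328, 0.799) = 0.328
(x ⊕ x) ∧ (z ∧ (x ∨ z)) = min(1.000, 0.328) = 0.328
¬((x ⊕ x) ∧ (z ∧ (x ∨ z))) = 1 − 0.328 = 0.672
z ↔ ¬((x ⊕ x) ∧ (z ∧ (x ∨ z))) = 1 − |0.328 − 0.672| = 1 − 0.344 = 0.656
¬(z ↔ ¬((x ⊕ x) ∧ (z ∧ (x ∨ z)))) = 1 − 0.656 = 0.344
¬¬(z ↔ ¬((x ⊕ x) ∧ (z ∧ (x ∨ z)))) = 1 − 0.344 = 0.656
¬¬¬(z ↔ ¬((x ⊕ x) ∧ (z ∧ (x ∨ z)))) = 1 − 0.656 = 0.344
y ∧ ¬¬¬(z ↔ ¬((x ⊕ x) ∧ (z ∧ (x ∨ z)))) = min(0.472, 0.344) = 0.344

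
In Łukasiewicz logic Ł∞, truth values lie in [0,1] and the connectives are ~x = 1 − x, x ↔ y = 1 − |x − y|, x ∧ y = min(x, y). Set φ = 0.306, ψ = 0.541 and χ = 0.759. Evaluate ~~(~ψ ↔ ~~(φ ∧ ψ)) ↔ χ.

0.912

~ψ = 1 − 0.541 = 0.459
φ ∧ ψ = min(0.306, 0.541) = 0.306
~(φ ∧ ψ) = 1 − 0.306 = 0.694
~~(φ ∧ ψ) = 1 − 0.694 = 0.306
~ψ ↔ ~~(φ ∧ ψ) = 1 − |0.459 − 0.306| = 1 − 0.153 = 0.847
~(~ψ ↔ ~~(φ ∧ ψ)) = 1 − 0.847 = 0.153
~~(~ψ ↔ ~~(φ ∧ ψ)) = 1 − 0.153 = 0.847
~~(~ψ ↔ ~~(φ ∧ ψ)) ↔ χ = 1 − |0.847 − 0.759| = 1 − 0.088 = 0.912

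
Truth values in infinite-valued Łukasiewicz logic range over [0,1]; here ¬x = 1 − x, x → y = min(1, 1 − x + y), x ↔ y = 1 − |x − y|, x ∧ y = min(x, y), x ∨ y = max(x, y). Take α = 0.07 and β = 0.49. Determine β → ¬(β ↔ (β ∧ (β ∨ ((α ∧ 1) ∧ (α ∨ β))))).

0.51

α ∧ 1 = min(0.07, 1.00) = 0.07
α ∨ β = max(0.07, 0.49) = 0.49
(α ∧ 1) ∧ (α ∨ β) = min(0.07, 0.49) = 0.07
β ∨ ((α ∧ 1) ∧ (α ∨ β)) = max(0.49, 0.07) = 0.49
β ∧ (β ∨ ((α ∧ 1) ∧ (α ∨ β))) = min(0.49, 0.49) = 0.49
β ↔ (β ∧ (β ∨ ((α ∧ 1) ∧ (α ∨ β)))) = 1 − |0.49 − 0.49| = 1 − 0.00 = 1.00
¬(β ↔ (β ∧ (β ∨ ((α ∧ 1) ∧ (α ∨ β))))) = 1 − 1.00 = 0.00
β → ¬(β ↔ (β ∧ (β ∨ ((α ∧ 1) ∧ (α ∨ β))))) = min(1, 1 − 0.49 + 0.00) = min(1, 0.51) = 0.51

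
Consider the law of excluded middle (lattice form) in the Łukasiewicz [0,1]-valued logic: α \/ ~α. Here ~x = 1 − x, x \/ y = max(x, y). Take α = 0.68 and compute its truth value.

0.68

~α = 1 − 0.68 = 0.32
α \/ ~α = max(0.68, 0.32) = 0.68
(The value 0.68 < 1 shows this instance is not satisfied; not a Ł∞-tautology — its value is max(a, 1−a).)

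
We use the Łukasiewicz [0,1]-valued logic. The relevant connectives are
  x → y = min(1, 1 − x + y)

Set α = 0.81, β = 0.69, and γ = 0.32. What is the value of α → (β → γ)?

β → γ = min(1, 1 − 0.69 + 0.32) = min(1, 0.63) = 0.63
α → (β → γ) = min(1, 1 − 0.81 + 0.63) = min(1, 0.82) = 0.82

0.82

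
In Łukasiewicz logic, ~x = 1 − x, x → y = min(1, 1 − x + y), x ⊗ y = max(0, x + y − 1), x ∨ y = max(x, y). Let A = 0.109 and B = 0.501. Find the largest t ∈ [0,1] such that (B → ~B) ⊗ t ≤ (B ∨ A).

~B = 1 − 0.501 = 0.499
B → ~B = min(1, 1 − 0.501 + 0.499) = min(1, 0.998) = 0.998
So the left factor is B → ~B = 0.998.
B ∨ A = max(0.501, 0.109) = 0.501
So the right-hand bound is B ∨ A = 0.501.
The residuum of the Łukasiewicz t-norm gives the supremum: min(1, 1 − 0.998 + 0.501).
1 − 0.998 + 0.501 = 0.503, so t = min(1, 0.503) = 0.503.
Check: 0.998 ⊗ 0.503 = max(0, 0.501) = 0.501 ≤ 0.501.

0.503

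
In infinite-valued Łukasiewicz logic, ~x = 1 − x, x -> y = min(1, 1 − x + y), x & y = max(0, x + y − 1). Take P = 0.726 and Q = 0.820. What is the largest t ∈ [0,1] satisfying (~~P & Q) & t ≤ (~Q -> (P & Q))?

1.000

~P = 1 − 0.726 = 0.274
~~P = 1 − 0.274 = 0.726
~~P & Q = max(0, 0.726 + 0.820 − 1) = max(0, 0.546) = 0.546
So the left factor is ~~P & Q = 0.546.
~Q = 1 − 0.820 = 0.180
P & Q = max(0, 0.726 + 0.820 − 1) = max(0, 0.546) = 0.546
~Q -> (P & Q) = min(1, 1 − 0.180 + 0.546) = min(1, 1.366) = 1.000
So the right-hand bound is ~Q -> (P & Q) = 1.000.
The residuum of the Łukasiewicz t-norm gives the supremum: min(1, 1 − 0.546 + 1.000).
1 − 0.546 + 1.000 = 1.454, so t = min(1, 1.454) = 1.000.
Check: 0.546 & 1.000 = max(0, 0.546) = 0.546 ≤ 1.000.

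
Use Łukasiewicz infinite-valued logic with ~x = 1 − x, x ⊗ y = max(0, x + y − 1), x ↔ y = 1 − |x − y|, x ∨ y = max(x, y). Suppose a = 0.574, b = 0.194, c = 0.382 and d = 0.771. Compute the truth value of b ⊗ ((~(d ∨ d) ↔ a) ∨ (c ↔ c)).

0.194

d ∨ d = max(0.771, 0.771) = 0.771
~(d ∨ d) = 1 − 0.771 = 0.229
~(d ∨ d) ↔ a = 1 − |0.229 − 0.574| = 1 − 0.345 = 0.655
c ↔ c = 1 − |0.382 − 0.382| = 1 − 0.000 = 1.000
(~(d ∨ d) ↔ a) ∨ (c ↔ c) = max(0.655, 1.000) = 1.000
b ⊗ ((~(d ∨ d) ↔ a) ∨ (c ↔ c)) = max(0, 0.194 + 1.000 − 1) = max(0, 0.194) = 0.194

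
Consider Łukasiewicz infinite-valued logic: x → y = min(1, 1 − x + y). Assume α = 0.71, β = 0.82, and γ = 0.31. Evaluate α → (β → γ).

0.78

β → γ = min(1, 1 − 0.82 + 0.31) = min(1, 0.49) = 0.49
α → (β → γ) = min(1, 1 − 0.71 + 0.49) = min(1, 0.78) = 0.78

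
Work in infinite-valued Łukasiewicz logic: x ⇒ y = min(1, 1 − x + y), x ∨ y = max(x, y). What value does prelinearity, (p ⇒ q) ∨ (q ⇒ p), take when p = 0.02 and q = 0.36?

1.00

p ⇒ q = min(1, 1 − 0.02 + 0.36) = min(1, 1.34) = 1.00
q ⇒ p = min(1, 1 − 0.36 + 0.02) = min(1, 0.66) = 0.66
(p ⇒ q) ∨ (q ⇒ p) = max(1.00, 0.66) = 1.00
(As expected: a Ł∞-tautology — holds in every MV-chain.)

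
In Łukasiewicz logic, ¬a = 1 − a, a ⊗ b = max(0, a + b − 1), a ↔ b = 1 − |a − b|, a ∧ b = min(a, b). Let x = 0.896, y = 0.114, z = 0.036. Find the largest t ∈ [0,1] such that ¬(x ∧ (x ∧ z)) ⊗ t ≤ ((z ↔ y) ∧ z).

0.072

x ∧ z = min(0.896, 0.036) = 0.036
x ∧ (x ∧ z) = min(0.896, 0.036) = 0.036
¬(x ∧ (x ∧ z)) = 1 − 0.036 = 0.964
So the left factor is ¬(x ∧ (x ∧ z)) = 0.964.
z ↔ y = 1 − |0.036 − 0.114| = 1 − 0.078 = 0.922
(z ↔ y) ∧ z = min(0.922, 0.036) = 0.036
So the right-hand bound is (z ↔ y) ∧ z = 0.036.
The residuum of the Łukasiewicz t-norm gives the supremum: min(1, 1 − 0.964 + 0.036).
1 − 0.964 + 0.036 = 0.072, so t = min(1, 0.072) = 0.072.
Check: 0.964 ⊗ 0.072 = max(0, 0.036) = 0.036 ≤ 0.036.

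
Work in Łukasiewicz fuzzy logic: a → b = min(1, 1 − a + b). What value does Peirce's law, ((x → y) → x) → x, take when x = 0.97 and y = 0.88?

0.97

x → y = min(1, 1 − 0.97 + 0.88) = min(1, 0.91) = 0.91
(x → y) → x = min(1, 1 − 0.91 + 0.97) = min(1, 1.06) = 1.00
((x → y) → x) → x = min(1, 1 − 1.00 + 0.97) = min(1, 0.97) = 0.97
(The value 0.97 < 1 shows this instance is not satisfied; not a Ł∞-tautology in general.)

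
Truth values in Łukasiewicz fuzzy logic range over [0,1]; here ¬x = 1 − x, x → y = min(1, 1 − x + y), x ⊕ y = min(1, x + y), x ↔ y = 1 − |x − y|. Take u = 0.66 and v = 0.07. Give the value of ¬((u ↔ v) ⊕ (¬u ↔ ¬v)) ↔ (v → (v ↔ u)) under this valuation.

0.18

u ↔ v = 1 − |0.66 − 0.07| = 1 − 0.59 = 0.41
¬u = 1 − 0.66 = 0.34
¬v = 1 − 0.07 = 0.93
¬u ↔ ¬v = 1 − |0.34 − 0.93| = 1 − 0.59 = 0.41
(u ↔ v) ⊕ (¬u ↔ ¬v) = min(1, 0.41 + 0.41) = min(1, 0.82) = 0.82
¬((u ↔ v) ⊕ (¬u ↔ ¬v)) = 1 − 0.82 = 0.18
v ↔ u = 1 − |0.07 − 0.66| = 1 − 0.59 = 0.41
v → (v ↔ u) = min(1, 1 − 0.07 + 0.41) = min(1, 1.34) = 1.00
¬((u ↔ v) ⊕ (¬u ↔ ¬v)) ↔ (v → (v ↔ u)) = 1 − |0.18 − 1.00| = 1 − 0.82 = 0.18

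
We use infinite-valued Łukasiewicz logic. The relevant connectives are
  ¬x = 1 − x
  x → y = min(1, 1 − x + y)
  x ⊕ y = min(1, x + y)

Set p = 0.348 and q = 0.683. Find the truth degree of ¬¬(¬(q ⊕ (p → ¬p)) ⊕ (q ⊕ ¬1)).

¬p = 1 − 0.348 = 0.652
p → ¬p = min(1, 1 − 0.348 + 0.652) = min(1, 1.304) = 1.000
q ⊕ (p → ¬p) = min(1, 0.683 + 1.000) = min(1, 1.683) = 1.000
¬(q ⊕ (p → ¬p)) = 1 − 1.000 = 0.000
¬1 = 1 − 1.000 = 0.000
q ⊕ ¬1 = min(1, 0.683 + 0.000) = min(1, 0.683) = 0.683
¬(q ⊕ (p → ¬p)) ⊕ (q ⊕ ¬1) = min(1, 0.000 + 0.683) = min(1, 0.683) = 0.683
¬(¬(q ⊕ (p → ¬p)) ⊕ (q ⊕ ¬1)) = 1 − 0.683 = 0.317
¬¬(¬(q ⊕ (p → ¬p)) ⊕ (q ⊕ ¬1)) = 1 − 0.317 = 0.683

0.683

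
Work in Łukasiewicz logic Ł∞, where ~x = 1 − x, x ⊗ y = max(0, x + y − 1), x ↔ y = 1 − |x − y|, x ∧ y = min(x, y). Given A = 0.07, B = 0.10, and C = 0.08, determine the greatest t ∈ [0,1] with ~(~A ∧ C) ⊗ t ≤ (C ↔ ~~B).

~A = 1 − 0.07 = 0.93
~A ∧ C = min(0.93, 0.08) = 0.08
~(~A ∧ C) = 1 − 0.08 = 0.92
So the left factor is ~(~A ∧ C) = 0.92.
~B = 1 − 0.10 = 0.90
~~B = 1 − 0.90 = 0.10
C ↔ ~~B = 1 − |0.08 − 0.10| = 1 − 0.02 = 0.98
So the right-hand bound is C ↔ ~~B = 0.98.
The residuum of the Łukasiewicz t-norm gives the supremum: min(1, 1 − 0.92 + 0.98).
1 − 0.92 + 0.98 = 1.06, so t = min(1, 1.06) = 1.00.
Check: 0.92 ⊗ 1.00 = max(0, 0.92) = 0.92 ≤ 0.98.

1.00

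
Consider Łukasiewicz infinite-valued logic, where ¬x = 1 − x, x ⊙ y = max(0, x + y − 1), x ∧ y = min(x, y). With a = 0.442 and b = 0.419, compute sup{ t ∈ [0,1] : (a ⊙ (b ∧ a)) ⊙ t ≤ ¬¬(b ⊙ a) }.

1.000

b ∧ a = min(0.419, 0.442) = 0.419
a ⊙ (b ∧ a) = max(0, 0.442 + 0.419 − 1) = max(0, -0.139) = 0.000
So the left factor is a ⊙ (b ∧ a) = 0.000.
b ⊙ a = max(0, 0.419 + 0.442 − 1) = max(0, -0.139) = 0.000
¬(b ⊙ a) = 1 − 0.000 = 1.000
¬¬(b ⊙ a) = 1 − 1.000 = 0.000
So the right-hand bound is ¬¬(b ⊙ a) = 0.000.
The residuum of the Łukasiewicz t-norm gives the supremum: min(1, 1 − 0.000 + 0.000).
1 − 0.000 + 0.000 = 1.000, so t = min(1, 1.000) = 1.000.
Check: 0.000 ⊙ 1.000 = max(0, 0.000) = 0.000 ≤ 0.000.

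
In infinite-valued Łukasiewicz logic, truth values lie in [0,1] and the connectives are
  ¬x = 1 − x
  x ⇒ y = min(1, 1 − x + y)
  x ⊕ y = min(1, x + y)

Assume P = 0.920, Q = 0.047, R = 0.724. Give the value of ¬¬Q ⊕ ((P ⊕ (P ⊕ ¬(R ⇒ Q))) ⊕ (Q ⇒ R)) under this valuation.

¬Q = 1 − 0.047 = 0.953
¬¬Q = 1 − 0.953 = 0.047
R ⇒ Q = min(1, 1 − 0.724 + 0.047) = min(1, 0.323) = 0.323
¬(R ⇒ Q) = 1 − 0.323 = 0.677
P ⊕ ¬(R ⇒ Q) = min(1, 0.920 + 0.677) = min(1, 1.597) = 1.000
P ⊕ (P ⊕ ¬(R ⇒ Q)) = min(1, 0.920 + 1.000) = min(1, 1.920) = 1.000
Q ⇒ R = min(1, 1 − 0.047 + 0.724) = min(1, 1.677) = 1.000
(P ⊕ (P ⊕ ¬(R ⇒ Q))) ⊕ (Q ⇒ R) = min(1, 1.000 + 1.000) = min(1, 2.000) = 1.000
¬¬Q ⊕ ((P ⊕ (P ⊕ ¬(R ⇒ Q))) ⊕ (Q ⇒ R)) = min(1, 0.047 + 1.000) = min(1, 1.047) = 1.000

1.000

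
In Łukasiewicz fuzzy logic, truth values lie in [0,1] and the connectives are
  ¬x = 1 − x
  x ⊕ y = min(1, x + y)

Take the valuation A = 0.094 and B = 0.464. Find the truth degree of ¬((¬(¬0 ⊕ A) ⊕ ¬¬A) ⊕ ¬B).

0.370

¬0 = 1 − 0.000 = 1.000
¬0 ⊕ A = min(1, 1.000 + 0.094) = min(1, 1.094) = 1.000
¬(¬0 ⊕ A) = 1 − 1.000 = 0.000
¬A = 1 − 0.094 = 0.906
¬¬A = 1 − 0.906 = 0.094
¬(¬0 ⊕ A) ⊕ ¬¬A = min(1, 0.000 + 0.094) = min(1, 0.094) = 0.094
¬B = 1 − 0.464 = 0.536
(¬(¬0 ⊕ A) ⊕ ¬¬A) ⊕ ¬B = min(1, 0.094 + 0.536) = min(1, 0.630) = 0.630
¬((¬(¬0 ⊕ A) ⊕ ¬¬A) ⊕ ¬B) = 1 − 0.630 = 0.370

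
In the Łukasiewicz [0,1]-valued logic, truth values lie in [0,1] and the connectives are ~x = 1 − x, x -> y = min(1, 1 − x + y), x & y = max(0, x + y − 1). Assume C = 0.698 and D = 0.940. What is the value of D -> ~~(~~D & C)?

0.698

~D = 1 − 0.940 = 0.060
~~D = 1 − 0.060 = 0.940
~~D & C = max(0, 0.940 + 0.698 − 1) = max(0, 0.638) = 0.638
~(~~D & C) = 1 − 0.638 = 0.362
~~(~~D & C) = 1 − 0.362 = 0.638
D -> ~~(~~D & C) = min(1, 1 − 0.940 + 0.638) = min(1, 0.698) = 0.698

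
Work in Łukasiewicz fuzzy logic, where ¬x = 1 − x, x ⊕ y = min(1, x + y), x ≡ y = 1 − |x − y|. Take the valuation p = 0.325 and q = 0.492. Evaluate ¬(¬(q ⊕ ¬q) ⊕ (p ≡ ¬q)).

¬q = 1 − 0.492 = 0.508
q ⊕ ¬q = min(1, 0.492 + 0.508) = min(1, 1.000) = 1.000
¬(q ⊕ ¬q) = 1 − 1.000 = 0.000
p ≡ ¬q = 1 − |0.325 − 0.508| = 1 − 0.183 = 0.817
¬(q ⊕ ¬q) ⊕ (p ≡ ¬q) = min(1, 0.000 + 0.817) = min(1, 0.817) = 0.817
¬(¬(q ⊕ ¬q) ⊕ (p ≡ ¬q)) = 1 − 0.817 = 0.183

0.183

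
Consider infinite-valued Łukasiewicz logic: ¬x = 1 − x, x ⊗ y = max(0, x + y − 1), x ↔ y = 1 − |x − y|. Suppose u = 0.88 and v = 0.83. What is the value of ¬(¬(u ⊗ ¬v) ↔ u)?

0.07

¬v = 1 − 0.83 = 0.17
u ⊗ ¬v = max(0, 0.88 + 0.17 − 1) = max(0, 0.05) = 0.05
¬(u ⊗ ¬v) = 1 − 0.05 = 0.95
¬(u ⊗ ¬v) ↔ u = 1 − |0.95 − 0.88| = 1 − 0.07 = 0.93
¬(¬(u ⊗ ¬v) ↔ u) = 1 − 0.93 = 0.07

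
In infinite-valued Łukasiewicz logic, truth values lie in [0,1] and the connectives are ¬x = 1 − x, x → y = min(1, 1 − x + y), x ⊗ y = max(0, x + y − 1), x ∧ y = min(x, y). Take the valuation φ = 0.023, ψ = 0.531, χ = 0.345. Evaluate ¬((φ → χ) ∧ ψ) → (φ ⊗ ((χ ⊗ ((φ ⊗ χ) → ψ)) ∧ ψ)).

φ → χ = min(1, 1 − 0.023 + 0.345) = min(1, 1.322) = 1.000
(φ → χ) ∧ ψ = min(1.000, 0.531) = 0.531
¬((φ → χ) ∧ ψ) = 1 − 0.531 = 0.469
φ ⊗ χ = max(0, 0.023 + 0.345 − 1) = max(0, -0.632) = 0.000
(φ ⊗ χ) → ψ = min(1, 1 − 0.000 + 0.531) = min(1, 1.531) = 1.000
χ ⊗ ((φ ⊗ χ) → ψ) = max(0, 0.345 + 1.000 − 1) = max(0, 0.345) = 0.345
(χ ⊗ ((φ ⊗ χ) → ψ)) ∧ ψ = min(0.345, 0.531) = 0.345
φ ⊗ ((χ ⊗ ((φ ⊗ χ) → ψ)) ∧ ψ) = max(0, 0.023 + 0.345 − 1) = max(0, -0.632) = 0.000
¬((φ → χ) ∧ ψ) → (φ ⊗ ((χ ⊗ ((φ ⊗ χ) → ψ)) ∧ ψ)) = min(1, 1 − 0.469 + 0.000) = min(1, 0.531) = 0.531

0.531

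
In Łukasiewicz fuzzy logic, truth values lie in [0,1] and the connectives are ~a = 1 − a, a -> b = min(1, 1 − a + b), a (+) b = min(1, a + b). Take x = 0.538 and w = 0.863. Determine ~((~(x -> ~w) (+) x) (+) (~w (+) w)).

0.000

~w = 1 − 0.863 = 0.137
x -> ~w = min(1, 1 − 0.538 + 0.137) = min(1, 0.599) = 0.599
~(x -> ~w) = 1 − 0.599 = 0.401
~(x -> ~w) (+) x = min(1, 0.401 + 0.538) = min(1, 0.939) = 0.939
~w (+) w = min(1, 0.137 + 0.863) = min(1, 1.000) = 1.000
(~(x -> ~w) (+) x) (+) (~w (+) w) = min(1, 0.939 + 1.000) = min(1, 1.939) = 1.000
~((~(x -> ~w) (+) x) (+) (~w (+) w)) = 1 − 1.000 = 0.000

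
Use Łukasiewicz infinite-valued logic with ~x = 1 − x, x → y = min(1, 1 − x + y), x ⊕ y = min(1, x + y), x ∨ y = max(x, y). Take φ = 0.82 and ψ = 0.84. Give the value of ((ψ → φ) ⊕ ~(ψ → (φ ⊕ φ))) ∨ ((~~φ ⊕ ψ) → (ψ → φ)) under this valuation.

0.98

ψ → φ = min(1, 1 − 0.84 + 0.82) = min(1, 0.98) = 0.98
φ ⊕ φ = min(1, 0.82 + 0.82) = min(1, 1.64) = 1.00
ψ → (φ ⊕ φ) = min(1, 1 − 0.84 + 1.00) = min(1, 1.16) = 1.00
~(ψ → (φ ⊕ φ)) = 1 − 1.00 = 0.00
(ψ → φ) ⊕ ~(ψ → (φ ⊕ φ)) = min(1, 0.98 + 0.00) = min(1, 0.98) = 0.98
~φ = 1 − 0.82 = 0.18
~~φ = 1 − 0.18 = 0.82
~~φ ⊕ ψ = min(1, 0.82 + 0.84) = min(1, 1.66) = 1.00
(~~φ ⊕ ψ) → (ψ → φ) = min(1, 1 − 1.00 + 0.98) = min(1, 0.98) = 0.98
((ψ → φ) ⊕ ~(ψ → (φ ⊕ φ))) ∨ ((~~φ ⊕ ψ) → (ψ → φ)) = max(0.98, 0.98) = 0.98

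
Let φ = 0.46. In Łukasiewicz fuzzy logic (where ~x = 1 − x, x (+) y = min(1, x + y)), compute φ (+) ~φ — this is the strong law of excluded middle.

1.00

~φ = 1 − 0.46 = 0.54
φ (+) ~φ = min(1, 0.46 + 0.54) = min(1, 1.00) = 1.00
(As expected: always 1 in Ł∞ since a ⊕ (1−a) = 1.)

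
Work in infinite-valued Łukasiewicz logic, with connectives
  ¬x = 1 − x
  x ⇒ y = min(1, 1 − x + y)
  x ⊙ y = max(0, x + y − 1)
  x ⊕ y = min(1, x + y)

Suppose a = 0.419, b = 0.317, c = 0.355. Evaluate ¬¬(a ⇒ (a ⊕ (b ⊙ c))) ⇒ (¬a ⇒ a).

b ⊙ c = max(0, 0.317 + 0.355 − 1) = max(0, -0.328) = 0.000
a ⊕ (b ⊙ c) = min(1, 0.419 + 0.000) = min(1, 0.419) = 0.419
a ⇒ (a ⊕ (b ⊙ c)) = min(1, 1 − 0.419 + 0.419) = min(1, 1.000) = 1.000
¬(a ⇒ (a ⊕ (b ⊙ c))) = 1 − 1.000 = 0.000
¬¬(a ⇒ (a ⊕ (b ⊙ c))) = 1 − 0.000 = 1.000
¬a = 1 − 0.419 = 0.581
¬a ⇒ a = min(1, 1 − 0.581 + 0.419) = min(1, 0.838) = 0.838
¬¬(a ⇒ (a ⊕ (b ⊙ c))) ⇒ (¬a ⇒ a) = min(1, 1 − 1.000 + 0.838) = min(1, 0.838) = 0.838

0.838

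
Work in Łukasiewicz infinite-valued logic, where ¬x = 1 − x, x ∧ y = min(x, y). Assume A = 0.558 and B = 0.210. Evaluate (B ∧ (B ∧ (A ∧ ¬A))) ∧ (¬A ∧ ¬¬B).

0.210

¬A = 1 − 0.558 = 0.442
A ∧ ¬A = min(0.558, 0.442) = 0.442
B ∧ (A ∧ ¬A) = min(0.210, 0.442) = 0.210
B ∧ (B ∧ (A ∧ ¬A)) = min(0.210, 0.210) = 0.210
¬B = 1 − 0.210 = 0.790
¬¬B = 1 − 0.790 = 0.210
¬A ∧ ¬¬B = min(0.442, 0.210) = 0.210
(B ∧ (B ∧ (A ∧ ¬A))) ∧ (¬A ∧ ¬¬B) = min(0.210, 0.210) = 0.210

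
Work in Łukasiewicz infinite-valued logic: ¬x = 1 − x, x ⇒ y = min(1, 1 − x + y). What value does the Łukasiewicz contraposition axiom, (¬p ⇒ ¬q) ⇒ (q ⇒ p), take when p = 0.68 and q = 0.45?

¬p = 1 − 0.68 = 0.32
¬q = 1 − 0.45 = 0.55
¬p ⇒ ¬q = min(1, 1 − 0.32 + 0.55) = min(1, 1.23) = 1.00
q ⇒ p = min(1, 1 − 0.45 + 0.68) = min(1, 1.23) = 1.00
(¬p ⇒ ¬q) ⇒ (q ⇒ p) = min(1, 1 − 1.00 + 1.00) = min(1, 1.00) = 1.00
(As expected: an axiom of Ł∞, always 1.)

1.00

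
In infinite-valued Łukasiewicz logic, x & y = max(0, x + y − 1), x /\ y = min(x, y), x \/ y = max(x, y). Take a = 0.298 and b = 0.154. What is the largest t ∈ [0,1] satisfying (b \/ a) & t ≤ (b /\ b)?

0.856

b \/ a = max(0.154, 0.298) = 0.298
So the left factor is b \/ a = 0.298.
b /\ b = min(0.154, 0.154) = 0.154
So the right-hand bound is b /\ b = 0.154.
The residuum of the Łukasiewicz t-norm gives the supremum: min(1, 1 − 0.298 + 0.154).
1 − 0.298 + 0.154 = 0.856, so t = min(1, 0.856) = 0.856.
Check: 0.298 & 0.856 = max(0, 0.154) = 0.154 ≤ 0.154.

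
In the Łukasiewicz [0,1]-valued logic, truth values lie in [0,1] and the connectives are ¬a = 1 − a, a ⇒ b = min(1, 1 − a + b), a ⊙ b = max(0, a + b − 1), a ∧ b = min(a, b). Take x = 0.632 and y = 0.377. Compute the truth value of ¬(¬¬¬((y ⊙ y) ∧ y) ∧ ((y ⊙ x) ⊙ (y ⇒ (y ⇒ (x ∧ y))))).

0.991

y ⊙ y = max(0, 0.377 + 0.377 − 1) = max(0, -0.246) = 0.000
(y ⊙ y) ∧ y = min(0.000, 0.377) = 0.000
¬((y ⊙ y) ∧ y) = 1 − 0.000 = 1.000
¬¬((y ⊙ y) ∧ y) = 1 − 1.000 = 0.000
¬¬¬((y ⊙ y) ∧ y) = 1 − 0.000 = 1.000
y ⊙ x = max(0, 0.377 + 0.632 − 1) = max(0, 0.009) = 0.009
x ∧ y = min(0.632, 0.377) = 0.377
y ⇒ (x ∧ y) = min(1, 1 − 0.377 + 0.377) = min(1, 1.000) = 1.000
y ⇒ (y ⇒ (x ∧ y)) = min(1, 1 − 0.377 + 1.000) = min(1, 1.623) = 1.000
(y ⊙ x) ⊙ (y ⇒ (y ⇒ (x ∧ y))) = max(0, 0.009 + 1.000 − 1) = max(0, 0.009) = 0.009
¬¬¬((y ⊙ y) ∧ y) ∧ ((y ⊙ x) ⊙ (y ⇒ (y ⇒ (x ∧ y)))) = min(1.000, 0.009) = 0.009
¬(¬¬¬((y ⊙ y) ∧ y) ∧ ((y ⊙ x) ⊙ (y ⇒ (y ⇒ (x ∧ y))))) = 1 − 0.009 = 0.991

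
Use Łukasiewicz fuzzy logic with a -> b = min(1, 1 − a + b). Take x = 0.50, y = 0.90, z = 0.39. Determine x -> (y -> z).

0.99

y -> z = min(1, 1 − 0.90 + 0.39) = min(1, 0.49) = 0.49
x -> (y -> z) = min(1, 1 − 0.50 + 0.49) = min(1, 0.99) = 0.99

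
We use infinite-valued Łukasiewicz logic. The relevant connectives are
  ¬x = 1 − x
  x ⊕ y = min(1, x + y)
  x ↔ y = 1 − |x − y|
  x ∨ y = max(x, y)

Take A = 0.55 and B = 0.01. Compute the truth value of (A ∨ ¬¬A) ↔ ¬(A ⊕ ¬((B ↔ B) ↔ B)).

0.45

¬A = 1 − 0.55 = 0.45
¬¬A = 1 − 0.45 = 0.55
A ∨ ¬¬A = max(0.55, 0.55) = 0.55
B ↔ B = 1 − |0.01 − 0.01| = 1 − 0.00 = 1.00
(B ↔ B) ↔ B = 1 − |1.00 − 0.01| = 1 − 0.99 = 0.01
¬((B ↔ B) ↔ B) = 1 − 0.01 = 0.99
A ⊕ ¬((B ↔ B) ↔ B) = min(1, 0.55 + 0.99) = min(1, 1.54) = 1.00
¬(A ⊕ ¬((B ↔ B) ↔ B)) = 1 − 1.00 = 0.00
(A ∨ ¬¬A) ↔ ¬(A ⊕ ¬((B ↔ B) ↔ B)) = 1 − |0.55 − 0.00| = 1 − 0.55 = 0.45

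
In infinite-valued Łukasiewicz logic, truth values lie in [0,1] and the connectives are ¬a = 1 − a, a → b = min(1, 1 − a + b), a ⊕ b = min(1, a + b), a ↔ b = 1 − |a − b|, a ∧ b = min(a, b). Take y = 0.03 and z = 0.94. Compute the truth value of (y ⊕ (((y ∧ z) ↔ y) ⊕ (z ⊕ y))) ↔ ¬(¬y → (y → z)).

y ∧ z = min(0.03, 0.94) = 0.03
(y ∧ z) ↔ y = 1 − |0.03 − 0.03| = 1 − 0.00 = 1.00
z ⊕ y = min(1, 0.94 + 0.03) = min(1, 0.97) = 0.97
((y ∧ z) ↔ y) ⊕ (z ⊕ y) = min(1, 1.00 + 0.97) = min(1, 1.97) = 1.00
y ⊕ (((y ∧ z) ↔ y) ⊕ (z ⊕ y)) = min(1, 0.03 + 1.00) = min(1, 1.03) = 1.00
¬y = 1 − 0.03 = 0.97
y → z = min(1, 1 − 0.03 + 0.94) = min(1, 1.91) = 1.00
¬y → (y → z) = min(1, 1 − 0.97 + 1.00) = min(1, 1.03) = 1.00
¬(¬y → (y → z)) = 1 − 1.00 = 0.00
(y ⊕ (((y ∧ z) ↔ y) ⊕ (z ⊕ y))) ↔ ¬(¬y → (y → z)) = 1 − |1.00 − 0.00| = 1 − 1.00 = 0.00

0.00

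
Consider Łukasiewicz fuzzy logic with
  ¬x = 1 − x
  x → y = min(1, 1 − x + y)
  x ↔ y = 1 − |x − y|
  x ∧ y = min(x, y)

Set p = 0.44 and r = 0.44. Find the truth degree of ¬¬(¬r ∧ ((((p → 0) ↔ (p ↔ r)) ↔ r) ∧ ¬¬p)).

0.44

¬r = 1 − 0.44 = 0.56
p → 0 = min(1, 1 − 0.44 + 0.00) = min(1, 0.56) = 0.56
p ↔ r = 1 − |0.44 − 0.44| = 1 − 0.00 = 1.00
(p → 0) ↔ (p ↔ r) = 1 − |0.56 − 1.00| = 1 − 0.44 = 0.56
((p → 0) ↔ (p ↔ r)) ↔ r = 1 − |0.56 − 0.44| = 1 − 0.12 = 0.88
¬p = 1 − 0.44 = 0.56
¬¬p = 1 − 0.56 = 0.44
(((p → 0) ↔ (p ↔ r)) ↔ r) ∧ ¬¬p = min(0.88, 0.44) = 0.44
¬r ∧ ((((p → 0) ↔ (p ↔ r)) ↔ r) ∧ ¬¬p) = min(0.56, 0.44) = 0.44
¬(¬r ∧ ((((p → 0) ↔ (p ↔ r)) ↔ r) ∧ ¬¬p)) = 1 − 0.44 = 0.56
¬¬(¬r ∧ ((((p → 0) ↔ (p ↔ r)) ↔ r) ∧ ¬¬p)) = 1 − 0.56 = 0.44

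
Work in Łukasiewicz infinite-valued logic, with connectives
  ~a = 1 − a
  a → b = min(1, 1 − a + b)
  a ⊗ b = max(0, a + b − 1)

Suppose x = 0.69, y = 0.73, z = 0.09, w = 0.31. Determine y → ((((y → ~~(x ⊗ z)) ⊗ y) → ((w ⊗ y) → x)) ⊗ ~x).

0.58

x ⊗ z = max(0, 0.69 + 0.09 − 1) = max(0, -0.22) = 0.00
~(x ⊗ z) = 1 − 0.00 = 1.00
~~(x ⊗ z) = 1 − 1.00 = 0.00
y → ~~(x ⊗ z) = min(1, 1 − 0.73 + 0.00) = min(1, 0.27) = 0.27
(y → ~~(x ⊗ z)) ⊗ y = max(0, 0.27 + 0.73 − 1) = max(0, 0.00) = 0.00
w ⊗ y = max(0, 0.31 + 0.73 − 1) = max(0, 0.04) = 0.04
(w ⊗ y) → x = min(1, 1 − 0.04 + 0.69) = min(1, 1.65) = 1.00
((y → ~~(x ⊗ z)) ⊗ y) → ((w ⊗ y) → x) = min(1, 1 − 0.00 + 1.00) = min(1, 2.00) = 1.00
~x = 1 − 0.69 = 0.31
(((y → ~~(x ⊗ z)) ⊗ y) → ((w ⊗ y) → x)) ⊗ ~x = max(0, 1.00 + 0.31 − 1) = max(0, 0.31) = 0.31
y → ((((y → ~~(x ⊗ z)) ⊗ y) → ((w ⊗ y) → x)) ⊗ ~x) = min(1, 1 − 0.73 + 0.31) = min(1, 0.58) = 0.58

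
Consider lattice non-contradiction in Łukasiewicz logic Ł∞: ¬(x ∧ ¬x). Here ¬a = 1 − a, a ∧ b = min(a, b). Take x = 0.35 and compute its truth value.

¬x = 1 − 0.35 = 0.65
x ∧ ¬x = min(0.35, 0.65) = 0.35
¬(x ∧ ¬x) = 1 − 0.35 = 0.65
(The value 0.65 < 1 shows this instance is not satisfied; not a Ł∞-tautology — its value is 1 − min(a, 1−a).)

0.65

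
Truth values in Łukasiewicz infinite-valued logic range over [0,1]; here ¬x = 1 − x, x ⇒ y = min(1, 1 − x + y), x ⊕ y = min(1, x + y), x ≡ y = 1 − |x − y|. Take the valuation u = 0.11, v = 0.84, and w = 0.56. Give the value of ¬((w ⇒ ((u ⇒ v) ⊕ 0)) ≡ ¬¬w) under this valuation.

0.44

u ⇒ v = min(1, 1 − 0.11 + 0.84) = min(1, 1.73) = 1.00
(u ⇒ v) ⊕ 0 = min(1, 1.00 + 0.00) = min(1, 1.00) = 1.00
w ⇒ ((u ⇒ v) ⊕ 0) = min(1, 1 − 0.56 + 1.00) = min(1, 1.44) = 1.00
¬w = 1 − 0.56 = 0.44
¬¬w = 1 − 0.44 = 0.56
(w ⇒ ((u ⇒ v) ⊕ 0)) ≡ ¬¬w = 1 − |1.00 − 0.56| = 1 − 0.44 = 0.56
¬((w ⇒ ((u ⇒ v) ⊕ 0)) ≡ ¬¬w) = 1 − 0.56 = 0.44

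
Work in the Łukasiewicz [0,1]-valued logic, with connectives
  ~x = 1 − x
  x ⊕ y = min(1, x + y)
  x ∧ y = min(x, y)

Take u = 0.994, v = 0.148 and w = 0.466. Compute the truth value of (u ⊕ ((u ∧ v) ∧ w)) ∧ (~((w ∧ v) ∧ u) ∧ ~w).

0.534

u ∧ v = min(0.994, 0.148) = 0.148
(u ∧ v) ∧ w = min(0.148, 0.466) = 0.148
u ⊕ ((u ∧ v) ∧ w) = min(1, 0.994 + 0.148) = min(1, 1.142) = 1.000
w ∧ v = min(0.466, 0.148) = 0.148
(w ∧ v) ∧ u = min(0.148, 0.994) = 0.148
~((w ∧ v) ∧ u) = 1 − 0.148 = 0.852
~w = 1 − 0.466 = 0.534
~((w ∧ v) ∧ u) ∧ ~w = min(0.852, 0.534) = 0.534
(u ⊕ ((u ∧ v) ∧ w)) ∧ (~((w ∧ v) ∧ u) ∧ ~w) = min(1.000, 0.534) = 0.534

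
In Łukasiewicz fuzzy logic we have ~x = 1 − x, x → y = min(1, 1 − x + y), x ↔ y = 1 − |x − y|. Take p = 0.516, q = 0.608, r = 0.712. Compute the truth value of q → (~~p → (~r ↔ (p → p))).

1.000

~p = 1 − 0.516 = 0.484
~~p = 1 − 0.484 = 0.516
~r = 1 − 0.712 = 0.288
p → p = min(1, 1 − 0.516 + 0.516) = min(1, 1.000) = 1.000
~r ↔ (p → p) = 1 − |0.288 − 1.000| = 1 − 0.712 = 0.288
~~p → (~r ↔ (p → p)) = min(1, 1 − 0.516 + 0.288) = min(1, 0.772) = 0.772
q → (~~p → (~r ↔ (p → p))) = min(1, 1 − 0.608 + 0.772) = min(1, 1.164) = 1.000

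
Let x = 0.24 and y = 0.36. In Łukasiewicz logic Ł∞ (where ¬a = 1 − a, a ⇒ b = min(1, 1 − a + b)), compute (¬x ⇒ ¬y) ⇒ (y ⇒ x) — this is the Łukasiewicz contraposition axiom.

¬x = 1 − 0.24 = 0.76
¬y = 1 − 0.36 = 0.64
¬x ⇒ ¬y = min(1, 1 − 0.76 + 0.64) = min(1, 0.88) = 0.88
y ⇒ x = min(1, 1 − 0.36 + 0.24) = min(1, 0.88) = 0.88
(¬x ⇒ ¬y) ⇒ (y ⇒ x) = min(1, 1 − 0.88 + 0.88) = min(1, 1.00) = 1.00
(As expected: an axiom of Ł∞, always 1.)

1.00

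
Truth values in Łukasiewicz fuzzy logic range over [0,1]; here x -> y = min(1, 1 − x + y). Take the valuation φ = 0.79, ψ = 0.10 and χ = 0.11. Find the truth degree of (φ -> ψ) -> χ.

0.80

φ -> ψ = min(1, 1 − 0.79 + 0.10) = min(1, 0.31) = 0.31
(φ -> ψ) -> χ = min(1, 1 − 0.31 + 0.11) = min(1, 0.80) = 0.80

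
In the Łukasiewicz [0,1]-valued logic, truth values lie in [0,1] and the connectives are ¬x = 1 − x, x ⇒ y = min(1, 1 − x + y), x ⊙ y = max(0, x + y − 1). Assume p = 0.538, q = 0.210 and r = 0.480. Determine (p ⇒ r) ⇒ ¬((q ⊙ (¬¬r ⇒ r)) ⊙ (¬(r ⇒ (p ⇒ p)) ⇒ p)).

0.848

p ⇒ r = min(1, 1 − 0.538 + 0.480) = min(1, 0.942) = 0.942
¬r = 1 − 0.480 = 0.520
¬¬r = 1 − 0.520 = 0.480
¬¬r ⇒ r = min(1, 1 − 0.480 + 0.480) = min(1, 1.000) = 1.000
q ⊙ (¬¬r ⇒ r) = max(0, 0.210 + 1.000 − 1) = max(0, 0.210) = 0.210
p ⇒ p = min(1, 1 − 0.538 + 0.538) = min(1, 1.000) = 1.000
r ⇒ (p ⇒ p) = min(1, 1 − 0.480 + 1.000) = min(1, 1.520) = 1.000
¬(r ⇒ (p ⇒ p)) = 1 − 1.000 = 0.000
¬(r ⇒ (p ⇒ p)) ⇒ p = min(1, 1 − 0.000 + 0.538) = min(1, 1.538) = 1.000
(q ⊙ (¬¬r ⇒ r)) ⊙ (¬(r ⇒ (p ⇒ p)) ⇒ p) = max(0, 0.210 + 1.000 − 1) = max(0, 0.210) = 0.210
¬((q ⊙ (¬¬r ⇒ r)) ⊙ (¬(r ⇒ (p ⇒ p)) ⇒ p)) = 1 − 0.210 = 0.790
(p ⇒ r) ⇒ ¬((q ⊙ (¬¬r ⇒ r)) ⊙ (¬(r ⇒ (p ⇒ p)) ⇒ p)) = min(1, 1 − 0.942 + 0.790) = min(1, 0.848) = 0.848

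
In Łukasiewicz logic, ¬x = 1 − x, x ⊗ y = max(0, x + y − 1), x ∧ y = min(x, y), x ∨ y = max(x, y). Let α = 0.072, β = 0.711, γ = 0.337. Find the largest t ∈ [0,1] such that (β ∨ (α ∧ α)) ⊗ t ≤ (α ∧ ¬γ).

α ∧ α = min(0.072, 0.072) = 0.072
β ∨ (α ∧ α) = max(0.711, 0.072) = 0.711
So the left factor is β ∨ (α ∧ α) = 0.711.
¬γ = 1 − 0.337 = 0.663
α ∧ ¬γ = min(0.072, 0.663) = 0.072
So the right-hand bound is α ∧ ¬γ = 0.072.
The residuum of the Łukasiewicz t-norm gives the supremum: min(1, 1 − 0.711 + 0.072).
1 − 0.711 + 0.072 = 0.361, so t = min(1, 0.361) = 0.361.
Check: 0.711 ⊗ 0.361 = max(0, 0.072) = 0.072 ≤ 0.072.

0.361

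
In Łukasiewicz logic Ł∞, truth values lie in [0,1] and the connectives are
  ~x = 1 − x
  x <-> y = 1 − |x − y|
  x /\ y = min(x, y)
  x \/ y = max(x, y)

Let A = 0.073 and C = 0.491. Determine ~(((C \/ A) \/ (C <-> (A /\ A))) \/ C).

0.418

C \/ A = max(0.491, 0.073) = 0.491
A /\ A = min(0.073, 0.073) = 0.073
C <-> (A /\ A) = 1 − |0.491 − 0.073| = 1 − 0.418 = 0.582
(C \/ A) \/ (C <-> (A /\ A)) = max(0.491, 0.582) = 0.582
((C \/ A) \/ (C <-> (A /\ A))) \/ C = max(0.582, 0.491) = 0.582
~(((C \/ A) \/ (C <-> (A /\ A))) \/ C) = 1 − 0.582 = 0.418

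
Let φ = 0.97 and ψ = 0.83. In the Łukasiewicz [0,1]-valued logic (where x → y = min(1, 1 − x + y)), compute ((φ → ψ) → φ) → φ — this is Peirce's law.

0.97

φ → ψ = min(1, 1 − 0.97 + 0.83) = min(1, 0.86) = 0.86
(φ → ψ) → φ = min(1, 1 − 0.86 + 0.97) = min(1, 1.11) = 1.00
((φ → ψ) → φ) → φ = min(1, 1 − 1.00 + 0.97) = min(1, 0.97) = 0.97
(The value 0.97 < 1 shows this instance is not satisfied; not a Ł∞-tautology in general.)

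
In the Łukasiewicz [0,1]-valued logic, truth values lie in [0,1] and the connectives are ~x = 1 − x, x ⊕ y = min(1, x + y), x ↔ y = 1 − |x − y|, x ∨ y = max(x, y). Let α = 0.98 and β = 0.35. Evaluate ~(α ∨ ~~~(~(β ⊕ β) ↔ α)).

0.02

β ⊕ β = min(1, 0.35 + 0.35) = min(1, 0.70) = 0.70
~(β ⊕ β) = 1 − 0.70 = 0.30
~(β ⊕ β) ↔ α = 1 − |0.30 − 0.98| = 1 − 0.68 = 0.32
~(~(β ⊕ β) ↔ α) = 1 − 0.32 = 0.68
~~(~(β ⊕ β) ↔ α) = 1 − 0.68 = 0.32
~~~(~(β ⊕ β) ↔ α) = 1 − 0.32 = 0.68
α ∨ ~~~(~(β ⊕ β) ↔ α) = max(0.98, 0.68) = 0.98
~(α ∨ ~~~(~(β ⊕ β) ↔ α)) = 1 − 0.98 = 0.02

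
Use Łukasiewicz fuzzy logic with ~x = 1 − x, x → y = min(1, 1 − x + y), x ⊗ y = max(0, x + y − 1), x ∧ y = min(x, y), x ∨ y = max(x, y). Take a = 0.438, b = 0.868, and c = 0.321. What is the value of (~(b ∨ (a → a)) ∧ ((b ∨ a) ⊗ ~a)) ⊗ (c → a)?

a → a = min(1, 1 − 0.438 + 0.438) = min(1, 1.000) = 1.000
b ∨ (a → a) = max(0.868, 1.000) = 1.000
~(b ∨ (a → a)) = 1 − 1.000 = 0.000
b ∨ a = max(0.868, 0.438) = 0.868
~a = 1 − 0.438 = 0.562
(b ∨ a) ⊗ ~a = max(0, 0.868 + 0.562 − 1) = max(0, 0.430) = 0.430
~(b ∨ (a → a)) ∧ ((b ∨ a) ⊗ ~a) = min(0.000, 0.430) = 0.000
c → a = min(1, 1 − 0.321 + 0.438) = min(1, 1.117) = 1.000
(~(b ∨ (a → a)) ∧ ((b ∨ a) ⊗ ~a)) ⊗ (c → a) = max(0, 0.000 + 1.000 − 1) = max(0, 0.000) = 0.000

0.000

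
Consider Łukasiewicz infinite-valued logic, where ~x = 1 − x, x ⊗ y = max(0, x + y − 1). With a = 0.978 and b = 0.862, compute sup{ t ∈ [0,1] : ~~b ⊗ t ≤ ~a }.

~b = 1 − 0.862 = 0.138
~~b = 1 − 0.138 = 0.862
So the left factor is ~~b = 0.862.
~a = 1 − 0.978 = 0.022
So the right-hand bound is ~a = 0.022.
The residuum of the Łukasiewicz t-norm gives the supremum: min(1, 1 − 0.862 + 0.022).
1 − 0.862 + 0.022 = 0.160, so t = min(1, 0.160) = 0.160.
Check: 0.862 ⊗ 0.160 = max(0, 0.022) = 0.022 ≤ 0.022.

0.160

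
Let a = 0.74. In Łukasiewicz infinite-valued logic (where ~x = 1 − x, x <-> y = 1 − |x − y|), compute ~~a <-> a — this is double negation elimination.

1.00

~a = 1 − 0.74 = 0.26
~~a = 1 − 0.26 = 0.74
~~a <-> a = 1 − |0.74 − 0.74| = 1 − 0.00 = 1.00
(As expected: always 1 in Ł∞ since negation is involutive.)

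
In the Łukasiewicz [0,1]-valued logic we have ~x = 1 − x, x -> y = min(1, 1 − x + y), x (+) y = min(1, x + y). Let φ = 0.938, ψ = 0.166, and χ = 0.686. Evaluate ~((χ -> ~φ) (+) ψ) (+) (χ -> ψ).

~φ = 1 − 0.938 = 0.062
χ -> ~φ = min(1, 1 − 0.686 + 0.062) = min(1, 0.376) = 0.376
(χ -> ~φ) (+) ψ = min(1, 0.376 + 0.166) = min(1, 0.542) = 0.542
~((χ -> ~φ) (+) ψ) = 1 − 0.542 = 0.458
χ -> ψ = min(1, 1 − 0.686 + 0.166) = min(1, 0.480) = 0.480
~((χ -> ~φ) (+) ψ) (+) (χ -> ψ) = min(1, 0.458 + 0.480) = min(1, 0.938) = 0.938

0.938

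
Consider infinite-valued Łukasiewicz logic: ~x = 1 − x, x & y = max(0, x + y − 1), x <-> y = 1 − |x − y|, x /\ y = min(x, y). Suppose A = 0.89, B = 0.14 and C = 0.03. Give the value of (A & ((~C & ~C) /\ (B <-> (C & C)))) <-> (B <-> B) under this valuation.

~C = 1 − 0.03 = 0.97
~C & ~C = max(0, 0.97 + 0.97 − 1) = max(0, 0.94) = 0.94
C & C = max(0, 0.03 + 0.03 − 1) = max(0, -0.94) = 0.00
B <-> (C & C) = 1 − |0.14 − 0.00| = 1 − 0.14 = 0.86
(~C & ~C) /\ (B <-> (C & C)) = min(0.94, 0.86) = 0.86
A & ((~C & ~C) /\ (B <-> (C & C))) = max(0, 0.89 + 0.86 − 1) = max(0, 0.75) = 0.75
B <-> B = 1 − |0.14 − 0.14| = 1 − 0.00 = 1.00
(A & ((~C & ~C) /\ (B <-> (C & C)))) <-> (B <-> B) = 1 − |0.75 − 1.00| = 1 − 0.25 = 0.75

0.75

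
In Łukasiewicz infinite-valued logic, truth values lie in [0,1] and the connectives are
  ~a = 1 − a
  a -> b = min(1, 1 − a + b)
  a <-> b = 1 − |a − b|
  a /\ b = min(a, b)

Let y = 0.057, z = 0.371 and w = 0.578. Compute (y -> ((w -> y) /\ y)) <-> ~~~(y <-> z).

0.314

w -> y = min(1, 1 − 0.578 + 0.057) = min(1, 0.479) = 0.479
(w -> y) /\ y = min(0.479, 0.057) = 0.057
y -> ((w -> y) /\ y) = min(1, 1 − 0.057 + 0.057) = min(1, 1.000) = 1.000
y <-> z = 1 − |0.057 − 0.371| = 1 − 0.314 = 0.686
~(y <-> z) = 1 − 0.686 = 0.314
~~(y <-> z) = 1 − 0.314 = 0.686
~~~(y <-> z) = 1 − 0.686 = 0.314
(y -> ((w -> y) /\ y)) <-> ~~~(y <-> z) = 1 − |1.000 − 0.314| = 1 − 0.686 = 0.314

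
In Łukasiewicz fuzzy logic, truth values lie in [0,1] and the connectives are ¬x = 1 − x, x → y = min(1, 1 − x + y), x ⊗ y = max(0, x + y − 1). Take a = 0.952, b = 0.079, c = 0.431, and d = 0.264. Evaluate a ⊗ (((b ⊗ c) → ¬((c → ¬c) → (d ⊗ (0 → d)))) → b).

0.031

b ⊗ c = max(0, 0.079 + 0.431 − 1) = max(0, -0.490) = 0.000
¬c = 1 − 0.431 = 0.569
c → ¬c = min(1, 1 − 0.431 + 0.569) = min(1, 1.138) = 1.000
0 → d = min(1, 1 − 0.000 + 0.264) = min(1, 1.264) = 1.000
d ⊗ (0 → d) = max(0, 0.264 + 1.000 − 1) = max(0, 0.264) = 0.264
(c → ¬c) → (d ⊗ (0 → d)) = min(1, 1 − 1.000 + 0.264) = min(1, 0.264) = 0.264
¬((c → ¬c) → (d ⊗ (0 → d))) = 1 − 0.264 = 0.736
(b ⊗ c) → ¬((c → ¬c) → (d ⊗ (0 → d))) = min(1, 1 − 0.000 + 0.736) = min(1, 1.736) = 1.000
((b ⊗ c) → ¬((c → ¬c) → (d ⊗ (0 → d)))) → b = min(1, 1 − 1.000 + 0.079) = min(1, 0.079) = 0.079
a ⊗ (((b ⊗ c) → ¬((c → ¬c) → (d ⊗ (0 → d)))) → b) = max(0, 0.952 + 0.079 − 1) = max(0, 0.031) = 0.031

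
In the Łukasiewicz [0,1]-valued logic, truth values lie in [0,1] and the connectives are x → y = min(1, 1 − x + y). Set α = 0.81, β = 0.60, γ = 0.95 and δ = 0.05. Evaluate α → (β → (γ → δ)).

0.69

γ → δ = min(1, 1 − 0.95 + 0.05) = min(1, 0.10) = 0.10
β → (γ → δ) = min(1, 1 − 0.60 + 0.10) = min(1, 0.50) = 0.50
α → (β → (γ → δ)) = min(1, 1 − 0.81 + 0.50) = min(1, 0.69) = 0.69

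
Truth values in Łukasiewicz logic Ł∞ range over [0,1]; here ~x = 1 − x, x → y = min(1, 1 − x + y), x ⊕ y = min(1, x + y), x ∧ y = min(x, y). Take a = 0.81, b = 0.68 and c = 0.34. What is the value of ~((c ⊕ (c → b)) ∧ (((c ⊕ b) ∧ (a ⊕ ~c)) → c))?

c → b = min(1, 1 − 0.34 + 0.68) = min(1, 1.34) = 1.00
c ⊕ (c → b) = min(1, 0.34 + 1.00) = min(1, 1.34) = 1.00
c ⊕ b = min(1, 0.34 + 0.68) = min(1, 1.02) = 1.00
~c = 1 − 0.34 = 0.66
a ⊕ ~c = min(1, 0.81 + 0.66) = min(1, 1.47) = 1.00
(c ⊕ b) ∧ (a ⊕ ~c) = min(1.00, 1.00) = 1.00
((c ⊕ b) ∧ (a ⊕ ~c)) → c = min(1, 1 − 1.00 + 0.34) = min(1, 0.34) = 0.34
(c ⊕ (c → b)) ∧ (((c ⊕ b) ∧ (a ⊕ ~c)) → c) = min(1.00, 0.34) = 0.34
~((c ⊕ (c → b)) ∧ (((c ⊕ b) ∧ (a ⊕ ~c)) → c)) = 1 − 0.34 = 0.66

0.66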